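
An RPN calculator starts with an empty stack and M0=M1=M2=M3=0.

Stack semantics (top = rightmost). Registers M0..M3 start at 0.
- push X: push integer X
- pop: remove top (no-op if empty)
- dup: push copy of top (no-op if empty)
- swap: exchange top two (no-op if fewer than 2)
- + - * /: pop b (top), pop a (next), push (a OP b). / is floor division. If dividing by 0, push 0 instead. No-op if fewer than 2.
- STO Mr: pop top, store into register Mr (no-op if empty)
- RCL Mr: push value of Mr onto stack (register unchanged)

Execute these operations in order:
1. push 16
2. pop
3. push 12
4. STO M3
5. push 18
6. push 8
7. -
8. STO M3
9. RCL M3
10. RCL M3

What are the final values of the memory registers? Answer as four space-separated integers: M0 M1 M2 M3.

After op 1 (push 16): stack=[16] mem=[0,0,0,0]
After op 2 (pop): stack=[empty] mem=[0,0,0,0]
After op 3 (push 12): stack=[12] mem=[0,0,0,0]
After op 4 (STO M3): stack=[empty] mem=[0,0,0,12]
After op 5 (push 18): stack=[18] mem=[0,0,0,12]
After op 6 (push 8): stack=[18,8] mem=[0,0,0,12]
After op 7 (-): stack=[10] mem=[0,0,0,12]
After op 8 (STO M3): stack=[empty] mem=[0,0,0,10]
After op 9 (RCL M3): stack=[10] mem=[0,0,0,10]
After op 10 (RCL M3): stack=[10,10] mem=[0,0,0,10]

Answer: 0 0 0 10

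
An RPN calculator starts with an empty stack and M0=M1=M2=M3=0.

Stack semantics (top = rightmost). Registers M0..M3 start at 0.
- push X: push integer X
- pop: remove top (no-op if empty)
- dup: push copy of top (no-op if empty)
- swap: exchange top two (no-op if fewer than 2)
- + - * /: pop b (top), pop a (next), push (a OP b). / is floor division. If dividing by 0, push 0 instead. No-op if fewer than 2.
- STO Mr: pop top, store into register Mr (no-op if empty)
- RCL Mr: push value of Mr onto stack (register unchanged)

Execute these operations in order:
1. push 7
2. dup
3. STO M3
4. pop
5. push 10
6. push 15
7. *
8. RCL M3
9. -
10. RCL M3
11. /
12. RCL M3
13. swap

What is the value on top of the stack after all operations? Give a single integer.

Answer: 20

Derivation:
After op 1 (push 7): stack=[7] mem=[0,0,0,0]
After op 2 (dup): stack=[7,7] mem=[0,0,0,0]
After op 3 (STO M3): stack=[7] mem=[0,0,0,7]
After op 4 (pop): stack=[empty] mem=[0,0,0,7]
After op 5 (push 10): stack=[10] mem=[0,0,0,7]
After op 6 (push 15): stack=[10,15] mem=[0,0,0,7]
After op 7 (*): stack=[150] mem=[0,0,0,7]
After op 8 (RCL M3): stack=[150,7] mem=[0,0,0,7]
After op 9 (-): stack=[143] mem=[0,0,0,7]
After op 10 (RCL M3): stack=[143,7] mem=[0,0,0,7]
After op 11 (/): stack=[20] mem=[0,0,0,7]
After op 12 (RCL M3): stack=[20,7] mem=[0,0,0,7]
After op 13 (swap): stack=[7,20] mem=[0,0,0,7]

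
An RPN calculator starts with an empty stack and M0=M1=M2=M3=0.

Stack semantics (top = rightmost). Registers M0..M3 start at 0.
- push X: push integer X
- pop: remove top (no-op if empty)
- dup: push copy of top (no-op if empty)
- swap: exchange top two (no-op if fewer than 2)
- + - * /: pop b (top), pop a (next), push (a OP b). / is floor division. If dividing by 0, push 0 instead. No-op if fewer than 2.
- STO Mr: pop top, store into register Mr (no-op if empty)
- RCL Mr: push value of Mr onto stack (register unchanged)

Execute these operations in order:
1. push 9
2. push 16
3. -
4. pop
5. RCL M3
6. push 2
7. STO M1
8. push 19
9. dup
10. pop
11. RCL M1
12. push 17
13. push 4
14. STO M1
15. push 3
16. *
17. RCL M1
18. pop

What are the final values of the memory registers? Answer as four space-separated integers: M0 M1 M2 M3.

Answer: 0 4 0 0

Derivation:
After op 1 (push 9): stack=[9] mem=[0,0,0,0]
After op 2 (push 16): stack=[9,16] mem=[0,0,0,0]
After op 3 (-): stack=[-7] mem=[0,0,0,0]
After op 4 (pop): stack=[empty] mem=[0,0,0,0]
After op 5 (RCL M3): stack=[0] mem=[0,0,0,0]
After op 6 (push 2): stack=[0,2] mem=[0,0,0,0]
After op 7 (STO M1): stack=[0] mem=[0,2,0,0]
After op 8 (push 19): stack=[0,19] mem=[0,2,0,0]
After op 9 (dup): stack=[0,19,19] mem=[0,2,0,0]
After op 10 (pop): stack=[0,19] mem=[0,2,0,0]
After op 11 (RCL M1): stack=[0,19,2] mem=[0,2,0,0]
After op 12 (push 17): stack=[0,19,2,17] mem=[0,2,0,0]
After op 13 (push 4): stack=[0,19,2,17,4] mem=[0,2,0,0]
After op 14 (STO M1): stack=[0,19,2,17] mem=[0,4,0,0]
After op 15 (push 3): stack=[0,19,2,17,3] mem=[0,4,0,0]
After op 16 (*): stack=[0,19,2,51] mem=[0,4,0,0]
After op 17 (RCL M1): stack=[0,19,2,51,4] mem=[0,4,0,0]
After op 18 (pop): stack=[0,19,2,51] mem=[0,4,0,0]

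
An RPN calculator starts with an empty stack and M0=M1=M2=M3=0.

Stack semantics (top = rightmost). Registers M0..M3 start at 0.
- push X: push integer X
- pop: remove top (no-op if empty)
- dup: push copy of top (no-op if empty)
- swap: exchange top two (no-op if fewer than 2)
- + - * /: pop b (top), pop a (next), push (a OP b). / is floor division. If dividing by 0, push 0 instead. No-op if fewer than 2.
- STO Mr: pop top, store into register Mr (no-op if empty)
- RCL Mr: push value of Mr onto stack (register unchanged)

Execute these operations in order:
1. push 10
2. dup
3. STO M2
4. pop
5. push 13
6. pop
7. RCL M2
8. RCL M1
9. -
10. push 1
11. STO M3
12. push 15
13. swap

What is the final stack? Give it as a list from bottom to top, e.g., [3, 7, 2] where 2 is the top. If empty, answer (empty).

Answer: [15, 10]

Derivation:
After op 1 (push 10): stack=[10] mem=[0,0,0,0]
After op 2 (dup): stack=[10,10] mem=[0,0,0,0]
After op 3 (STO M2): stack=[10] mem=[0,0,10,0]
After op 4 (pop): stack=[empty] mem=[0,0,10,0]
After op 5 (push 13): stack=[13] mem=[0,0,10,0]
After op 6 (pop): stack=[empty] mem=[0,0,10,0]
After op 7 (RCL M2): stack=[10] mem=[0,0,10,0]
After op 8 (RCL M1): stack=[10,0] mem=[0,0,10,0]
After op 9 (-): stack=[10] mem=[0,0,10,0]
After op 10 (push 1): stack=[10,1] mem=[0,0,10,0]
After op 11 (STO M3): stack=[10] mem=[0,0,10,1]
After op 12 (push 15): stack=[10,15] mem=[0,0,10,1]
After op 13 (swap): stack=[15,10] mem=[0,0,10,1]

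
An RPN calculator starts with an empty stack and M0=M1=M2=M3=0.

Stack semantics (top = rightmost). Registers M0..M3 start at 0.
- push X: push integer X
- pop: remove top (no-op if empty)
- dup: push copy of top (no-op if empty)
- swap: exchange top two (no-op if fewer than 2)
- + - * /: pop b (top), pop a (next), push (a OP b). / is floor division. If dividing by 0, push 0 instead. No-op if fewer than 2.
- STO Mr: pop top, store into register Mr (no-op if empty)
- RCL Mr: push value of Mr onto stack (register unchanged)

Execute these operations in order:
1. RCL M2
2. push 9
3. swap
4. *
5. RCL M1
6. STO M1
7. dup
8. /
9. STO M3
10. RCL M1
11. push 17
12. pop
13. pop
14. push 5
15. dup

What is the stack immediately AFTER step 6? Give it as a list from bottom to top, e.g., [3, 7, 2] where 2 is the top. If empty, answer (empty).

After op 1 (RCL M2): stack=[0] mem=[0,0,0,0]
After op 2 (push 9): stack=[0,9] mem=[0,0,0,0]
After op 3 (swap): stack=[9,0] mem=[0,0,0,0]
After op 4 (*): stack=[0] mem=[0,0,0,0]
After op 5 (RCL M1): stack=[0,0] mem=[0,0,0,0]
After op 6 (STO M1): stack=[0] mem=[0,0,0,0]

[0]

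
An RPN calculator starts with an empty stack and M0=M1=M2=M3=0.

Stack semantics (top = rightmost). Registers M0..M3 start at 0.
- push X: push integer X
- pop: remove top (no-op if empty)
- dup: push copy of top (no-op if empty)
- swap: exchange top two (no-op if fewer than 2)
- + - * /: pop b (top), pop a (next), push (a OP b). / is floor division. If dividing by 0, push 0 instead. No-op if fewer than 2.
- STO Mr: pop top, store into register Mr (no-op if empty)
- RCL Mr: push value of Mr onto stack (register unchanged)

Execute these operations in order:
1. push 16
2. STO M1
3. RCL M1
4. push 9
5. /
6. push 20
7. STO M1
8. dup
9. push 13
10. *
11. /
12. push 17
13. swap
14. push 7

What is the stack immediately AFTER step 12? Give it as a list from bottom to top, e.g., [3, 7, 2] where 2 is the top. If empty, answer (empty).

After op 1 (push 16): stack=[16] mem=[0,0,0,0]
After op 2 (STO M1): stack=[empty] mem=[0,16,0,0]
After op 3 (RCL M1): stack=[16] mem=[0,16,0,0]
After op 4 (push 9): stack=[16,9] mem=[0,16,0,0]
After op 5 (/): stack=[1] mem=[0,16,0,0]
After op 6 (push 20): stack=[1,20] mem=[0,16,0,0]
After op 7 (STO M1): stack=[1] mem=[0,20,0,0]
After op 8 (dup): stack=[1,1] mem=[0,20,0,0]
After op 9 (push 13): stack=[1,1,13] mem=[0,20,0,0]
After op 10 (*): stack=[1,13] mem=[0,20,0,0]
After op 11 (/): stack=[0] mem=[0,20,0,0]
After op 12 (push 17): stack=[0,17] mem=[0,20,0,0]

[0, 17]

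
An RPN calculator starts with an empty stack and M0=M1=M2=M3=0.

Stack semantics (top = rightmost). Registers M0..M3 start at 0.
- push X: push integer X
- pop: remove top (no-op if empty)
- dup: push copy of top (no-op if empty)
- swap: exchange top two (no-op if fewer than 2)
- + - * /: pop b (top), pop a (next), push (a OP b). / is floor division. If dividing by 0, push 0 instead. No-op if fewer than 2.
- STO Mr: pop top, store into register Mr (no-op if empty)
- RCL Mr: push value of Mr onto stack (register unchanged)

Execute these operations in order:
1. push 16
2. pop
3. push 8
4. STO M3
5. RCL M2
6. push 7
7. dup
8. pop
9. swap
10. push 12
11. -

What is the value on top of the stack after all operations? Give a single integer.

After op 1 (push 16): stack=[16] mem=[0,0,0,0]
After op 2 (pop): stack=[empty] mem=[0,0,0,0]
After op 3 (push 8): stack=[8] mem=[0,0,0,0]
After op 4 (STO M3): stack=[empty] mem=[0,0,0,8]
After op 5 (RCL M2): stack=[0] mem=[0,0,0,8]
After op 6 (push 7): stack=[0,7] mem=[0,0,0,8]
After op 7 (dup): stack=[0,7,7] mem=[0,0,0,8]
After op 8 (pop): stack=[0,7] mem=[0,0,0,8]
After op 9 (swap): stack=[7,0] mem=[0,0,0,8]
After op 10 (push 12): stack=[7,0,12] mem=[0,0,0,8]
After op 11 (-): stack=[7,-12] mem=[0,0,0,8]

Answer: -12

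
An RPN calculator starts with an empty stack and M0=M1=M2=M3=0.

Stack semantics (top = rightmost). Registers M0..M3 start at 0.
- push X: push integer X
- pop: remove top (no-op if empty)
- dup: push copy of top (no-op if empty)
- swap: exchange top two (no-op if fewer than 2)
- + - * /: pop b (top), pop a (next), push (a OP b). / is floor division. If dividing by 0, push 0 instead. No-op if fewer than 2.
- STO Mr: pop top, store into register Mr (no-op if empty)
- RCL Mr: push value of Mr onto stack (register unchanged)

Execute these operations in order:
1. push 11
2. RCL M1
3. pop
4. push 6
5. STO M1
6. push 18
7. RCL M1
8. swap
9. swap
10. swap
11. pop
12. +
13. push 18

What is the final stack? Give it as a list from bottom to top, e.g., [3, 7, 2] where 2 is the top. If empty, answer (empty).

Answer: [17, 18]

Derivation:
After op 1 (push 11): stack=[11] mem=[0,0,0,0]
After op 2 (RCL M1): stack=[11,0] mem=[0,0,0,0]
After op 3 (pop): stack=[11] mem=[0,0,0,0]
After op 4 (push 6): stack=[11,6] mem=[0,0,0,0]
After op 5 (STO M1): stack=[11] mem=[0,6,0,0]
After op 6 (push 18): stack=[11,18] mem=[0,6,0,0]
After op 7 (RCL M1): stack=[11,18,6] mem=[0,6,0,0]
After op 8 (swap): stack=[11,6,18] mem=[0,6,0,0]
After op 9 (swap): stack=[11,18,6] mem=[0,6,0,0]
After op 10 (swap): stack=[11,6,18] mem=[0,6,0,0]
After op 11 (pop): stack=[11,6] mem=[0,6,0,0]
After op 12 (+): stack=[17] mem=[0,6,0,0]
After op 13 (push 18): stack=[17,18] mem=[0,6,0,0]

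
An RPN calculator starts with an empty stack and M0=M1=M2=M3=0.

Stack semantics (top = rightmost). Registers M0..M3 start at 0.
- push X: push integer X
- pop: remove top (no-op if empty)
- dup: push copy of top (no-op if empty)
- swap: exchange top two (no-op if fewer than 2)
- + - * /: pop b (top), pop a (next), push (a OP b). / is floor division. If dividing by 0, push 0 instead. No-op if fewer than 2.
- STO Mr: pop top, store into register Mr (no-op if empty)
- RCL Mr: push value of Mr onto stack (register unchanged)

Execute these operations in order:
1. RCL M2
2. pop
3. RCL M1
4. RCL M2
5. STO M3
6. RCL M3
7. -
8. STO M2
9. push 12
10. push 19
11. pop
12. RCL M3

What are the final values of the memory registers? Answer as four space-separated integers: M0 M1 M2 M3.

After op 1 (RCL M2): stack=[0] mem=[0,0,0,0]
After op 2 (pop): stack=[empty] mem=[0,0,0,0]
After op 3 (RCL M1): stack=[0] mem=[0,0,0,0]
After op 4 (RCL M2): stack=[0,0] mem=[0,0,0,0]
After op 5 (STO M3): stack=[0] mem=[0,0,0,0]
After op 6 (RCL M3): stack=[0,0] mem=[0,0,0,0]
After op 7 (-): stack=[0] mem=[0,0,0,0]
After op 8 (STO M2): stack=[empty] mem=[0,0,0,0]
After op 9 (push 12): stack=[12] mem=[0,0,0,0]
After op 10 (push 19): stack=[12,19] mem=[0,0,0,0]
After op 11 (pop): stack=[12] mem=[0,0,0,0]
After op 12 (RCL M3): stack=[12,0] mem=[0,0,0,0]

Answer: 0 0 0 0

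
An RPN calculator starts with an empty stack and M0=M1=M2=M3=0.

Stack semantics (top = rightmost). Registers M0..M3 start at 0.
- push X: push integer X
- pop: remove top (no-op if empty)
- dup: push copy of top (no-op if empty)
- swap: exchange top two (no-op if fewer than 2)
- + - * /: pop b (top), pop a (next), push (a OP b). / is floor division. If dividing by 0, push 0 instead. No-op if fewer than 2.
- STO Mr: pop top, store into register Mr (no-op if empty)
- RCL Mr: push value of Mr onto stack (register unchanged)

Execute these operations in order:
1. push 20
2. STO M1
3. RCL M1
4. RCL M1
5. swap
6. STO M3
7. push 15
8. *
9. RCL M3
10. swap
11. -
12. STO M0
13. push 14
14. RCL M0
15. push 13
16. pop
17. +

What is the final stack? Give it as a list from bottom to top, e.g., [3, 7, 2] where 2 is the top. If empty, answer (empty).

Answer: [-266]

Derivation:
After op 1 (push 20): stack=[20] mem=[0,0,0,0]
After op 2 (STO M1): stack=[empty] mem=[0,20,0,0]
After op 3 (RCL M1): stack=[20] mem=[0,20,0,0]
After op 4 (RCL M1): stack=[20,20] mem=[0,20,0,0]
After op 5 (swap): stack=[20,20] mem=[0,20,0,0]
After op 6 (STO M3): stack=[20] mem=[0,20,0,20]
After op 7 (push 15): stack=[20,15] mem=[0,20,0,20]
After op 8 (*): stack=[300] mem=[0,20,0,20]
After op 9 (RCL M3): stack=[300,20] mem=[0,20,0,20]
After op 10 (swap): stack=[20,300] mem=[0,20,0,20]
After op 11 (-): stack=[-280] mem=[0,20,0,20]
After op 12 (STO M0): stack=[empty] mem=[-280,20,0,20]
After op 13 (push 14): stack=[14] mem=[-280,20,0,20]
After op 14 (RCL M0): stack=[14,-280] mem=[-280,20,0,20]
After op 15 (push 13): stack=[14,-280,13] mem=[-280,20,0,20]
After op 16 (pop): stack=[14,-280] mem=[-280,20,0,20]
After op 17 (+): stack=[-266] mem=[-280,20,0,20]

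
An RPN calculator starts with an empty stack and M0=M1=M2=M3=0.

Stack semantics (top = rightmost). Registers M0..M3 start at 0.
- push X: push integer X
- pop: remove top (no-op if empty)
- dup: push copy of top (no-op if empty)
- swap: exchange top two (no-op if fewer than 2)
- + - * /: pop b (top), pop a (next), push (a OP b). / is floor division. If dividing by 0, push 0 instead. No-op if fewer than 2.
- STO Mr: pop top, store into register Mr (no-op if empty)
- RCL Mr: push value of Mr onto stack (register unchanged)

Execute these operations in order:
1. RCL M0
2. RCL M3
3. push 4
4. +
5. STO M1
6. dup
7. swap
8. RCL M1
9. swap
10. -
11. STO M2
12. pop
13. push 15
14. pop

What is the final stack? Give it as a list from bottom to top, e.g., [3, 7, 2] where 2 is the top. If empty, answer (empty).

Answer: (empty)

Derivation:
After op 1 (RCL M0): stack=[0] mem=[0,0,0,0]
After op 2 (RCL M3): stack=[0,0] mem=[0,0,0,0]
After op 3 (push 4): stack=[0,0,4] mem=[0,0,0,0]
After op 4 (+): stack=[0,4] mem=[0,0,0,0]
After op 5 (STO M1): stack=[0] mem=[0,4,0,0]
After op 6 (dup): stack=[0,0] mem=[0,4,0,0]
After op 7 (swap): stack=[0,0] mem=[0,4,0,0]
After op 8 (RCL M1): stack=[0,0,4] mem=[0,4,0,0]
After op 9 (swap): stack=[0,4,0] mem=[0,4,0,0]
After op 10 (-): stack=[0,4] mem=[0,4,0,0]
After op 11 (STO M2): stack=[0] mem=[0,4,4,0]
After op 12 (pop): stack=[empty] mem=[0,4,4,0]
After op 13 (push 15): stack=[15] mem=[0,4,4,0]
After op 14 (pop): stack=[empty] mem=[0,4,4,0]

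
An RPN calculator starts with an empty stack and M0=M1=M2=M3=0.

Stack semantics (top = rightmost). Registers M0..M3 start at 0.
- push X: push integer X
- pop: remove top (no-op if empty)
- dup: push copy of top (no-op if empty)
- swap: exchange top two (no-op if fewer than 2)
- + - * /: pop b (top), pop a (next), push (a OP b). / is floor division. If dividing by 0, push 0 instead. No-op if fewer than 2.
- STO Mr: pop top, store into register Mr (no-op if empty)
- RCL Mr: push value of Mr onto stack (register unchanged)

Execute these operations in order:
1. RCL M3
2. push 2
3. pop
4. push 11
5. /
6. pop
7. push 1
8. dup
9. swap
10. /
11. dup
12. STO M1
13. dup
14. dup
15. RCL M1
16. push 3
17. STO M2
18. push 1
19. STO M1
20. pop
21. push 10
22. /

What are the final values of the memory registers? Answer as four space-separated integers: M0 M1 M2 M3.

Answer: 0 1 3 0

Derivation:
After op 1 (RCL M3): stack=[0] mem=[0,0,0,0]
After op 2 (push 2): stack=[0,2] mem=[0,0,0,0]
After op 3 (pop): stack=[0] mem=[0,0,0,0]
After op 4 (push 11): stack=[0,11] mem=[0,0,0,0]
After op 5 (/): stack=[0] mem=[0,0,0,0]
After op 6 (pop): stack=[empty] mem=[0,0,0,0]
After op 7 (push 1): stack=[1] mem=[0,0,0,0]
After op 8 (dup): stack=[1,1] mem=[0,0,0,0]
After op 9 (swap): stack=[1,1] mem=[0,0,0,0]
After op 10 (/): stack=[1] mem=[0,0,0,0]
After op 11 (dup): stack=[1,1] mem=[0,0,0,0]
After op 12 (STO M1): stack=[1] mem=[0,1,0,0]
After op 13 (dup): stack=[1,1] mem=[0,1,0,0]
After op 14 (dup): stack=[1,1,1] mem=[0,1,0,0]
After op 15 (RCL M1): stack=[1,1,1,1] mem=[0,1,0,0]
After op 16 (push 3): stack=[1,1,1,1,3] mem=[0,1,0,0]
After op 17 (STO M2): stack=[1,1,1,1] mem=[0,1,3,0]
After op 18 (push 1): stack=[1,1,1,1,1] mem=[0,1,3,0]
After op 19 (STO M1): stack=[1,1,1,1] mem=[0,1,3,0]
After op 20 (pop): stack=[1,1,1] mem=[0,1,3,0]
After op 21 (push 10): stack=[1,1,1,10] mem=[0,1,3,0]
After op 22 (/): stack=[1,1,0] mem=[0,1,3,0]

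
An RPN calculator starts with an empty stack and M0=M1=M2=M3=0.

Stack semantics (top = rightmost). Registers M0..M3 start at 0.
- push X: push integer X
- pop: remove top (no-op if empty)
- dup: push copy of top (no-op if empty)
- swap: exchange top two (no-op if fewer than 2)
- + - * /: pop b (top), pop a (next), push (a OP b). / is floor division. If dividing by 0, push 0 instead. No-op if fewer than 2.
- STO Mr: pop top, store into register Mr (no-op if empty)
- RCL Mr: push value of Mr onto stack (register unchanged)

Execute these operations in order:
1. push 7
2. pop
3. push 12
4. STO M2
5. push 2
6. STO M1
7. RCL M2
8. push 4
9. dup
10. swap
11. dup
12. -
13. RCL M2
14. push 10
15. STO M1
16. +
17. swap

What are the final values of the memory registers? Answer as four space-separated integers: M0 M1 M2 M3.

Answer: 0 10 12 0

Derivation:
After op 1 (push 7): stack=[7] mem=[0,0,0,0]
After op 2 (pop): stack=[empty] mem=[0,0,0,0]
After op 3 (push 12): stack=[12] mem=[0,0,0,0]
After op 4 (STO M2): stack=[empty] mem=[0,0,12,0]
After op 5 (push 2): stack=[2] mem=[0,0,12,0]
After op 6 (STO M1): stack=[empty] mem=[0,2,12,0]
After op 7 (RCL M2): stack=[12] mem=[0,2,12,0]
After op 8 (push 4): stack=[12,4] mem=[0,2,12,0]
After op 9 (dup): stack=[12,4,4] mem=[0,2,12,0]
After op 10 (swap): stack=[12,4,4] mem=[0,2,12,0]
After op 11 (dup): stack=[12,4,4,4] mem=[0,2,12,0]
After op 12 (-): stack=[12,4,0] mem=[0,2,12,0]
After op 13 (RCL M2): stack=[12,4,0,12] mem=[0,2,12,0]
After op 14 (push 10): stack=[12,4,0,12,10] mem=[0,2,12,0]
After op 15 (STO M1): stack=[12,4,0,12] mem=[0,10,12,0]
After op 16 (+): stack=[12,4,12] mem=[0,10,12,0]
After op 17 (swap): stack=[12,12,4] mem=[0,10,12,0]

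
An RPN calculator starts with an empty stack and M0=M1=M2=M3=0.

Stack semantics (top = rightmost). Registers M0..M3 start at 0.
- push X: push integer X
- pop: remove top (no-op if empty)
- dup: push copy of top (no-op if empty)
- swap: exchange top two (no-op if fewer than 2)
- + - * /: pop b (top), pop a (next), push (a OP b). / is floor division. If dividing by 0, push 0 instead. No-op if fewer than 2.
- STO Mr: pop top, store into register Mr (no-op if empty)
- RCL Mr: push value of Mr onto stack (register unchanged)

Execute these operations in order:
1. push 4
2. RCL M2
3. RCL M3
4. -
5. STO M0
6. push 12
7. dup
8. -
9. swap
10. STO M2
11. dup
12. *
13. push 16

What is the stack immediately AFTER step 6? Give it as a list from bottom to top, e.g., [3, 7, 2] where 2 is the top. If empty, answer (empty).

After op 1 (push 4): stack=[4] mem=[0,0,0,0]
After op 2 (RCL M2): stack=[4,0] mem=[0,0,0,0]
After op 3 (RCL M3): stack=[4,0,0] mem=[0,0,0,0]
After op 4 (-): stack=[4,0] mem=[0,0,0,0]
After op 5 (STO M0): stack=[4] mem=[0,0,0,0]
After op 6 (push 12): stack=[4,12] mem=[0,0,0,0]

[4, 12]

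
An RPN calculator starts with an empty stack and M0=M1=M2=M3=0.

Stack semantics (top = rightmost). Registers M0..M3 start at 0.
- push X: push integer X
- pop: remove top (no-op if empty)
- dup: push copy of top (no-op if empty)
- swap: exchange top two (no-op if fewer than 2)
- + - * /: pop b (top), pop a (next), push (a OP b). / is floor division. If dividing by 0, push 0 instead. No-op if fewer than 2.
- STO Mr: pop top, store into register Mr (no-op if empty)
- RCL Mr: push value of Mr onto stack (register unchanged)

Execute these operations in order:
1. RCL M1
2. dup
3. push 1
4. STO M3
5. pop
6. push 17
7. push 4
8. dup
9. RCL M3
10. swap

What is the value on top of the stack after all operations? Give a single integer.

Answer: 4

Derivation:
After op 1 (RCL M1): stack=[0] mem=[0,0,0,0]
After op 2 (dup): stack=[0,0] mem=[0,0,0,0]
After op 3 (push 1): stack=[0,0,1] mem=[0,0,0,0]
After op 4 (STO M3): stack=[0,0] mem=[0,0,0,1]
After op 5 (pop): stack=[0] mem=[0,0,0,1]
After op 6 (push 17): stack=[0,17] mem=[0,0,0,1]
After op 7 (push 4): stack=[0,17,4] mem=[0,0,0,1]
After op 8 (dup): stack=[0,17,4,4] mem=[0,0,0,1]
After op 9 (RCL M3): stack=[0,17,4,4,1] mem=[0,0,0,1]
After op 10 (swap): stack=[0,17,4,1,4] mem=[0,0,0,1]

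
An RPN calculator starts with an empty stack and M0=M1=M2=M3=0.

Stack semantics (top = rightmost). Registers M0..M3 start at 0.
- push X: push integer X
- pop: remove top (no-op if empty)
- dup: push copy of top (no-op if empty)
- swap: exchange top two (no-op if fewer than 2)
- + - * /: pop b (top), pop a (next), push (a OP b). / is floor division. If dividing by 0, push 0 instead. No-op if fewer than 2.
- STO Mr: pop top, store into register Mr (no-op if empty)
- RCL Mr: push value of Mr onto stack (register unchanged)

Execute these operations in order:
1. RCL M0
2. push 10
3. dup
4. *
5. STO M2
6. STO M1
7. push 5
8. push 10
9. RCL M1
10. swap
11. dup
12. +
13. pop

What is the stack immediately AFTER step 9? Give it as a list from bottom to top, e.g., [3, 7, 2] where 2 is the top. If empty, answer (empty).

After op 1 (RCL M0): stack=[0] mem=[0,0,0,0]
After op 2 (push 10): stack=[0,10] mem=[0,0,0,0]
After op 3 (dup): stack=[0,10,10] mem=[0,0,0,0]
After op 4 (*): stack=[0,100] mem=[0,0,0,0]
After op 5 (STO M2): stack=[0] mem=[0,0,100,0]
After op 6 (STO M1): stack=[empty] mem=[0,0,100,0]
After op 7 (push 5): stack=[5] mem=[0,0,100,0]
After op 8 (push 10): stack=[5,10] mem=[0,0,100,0]
After op 9 (RCL M1): stack=[5,10,0] mem=[0,0,100,0]

[5, 10, 0]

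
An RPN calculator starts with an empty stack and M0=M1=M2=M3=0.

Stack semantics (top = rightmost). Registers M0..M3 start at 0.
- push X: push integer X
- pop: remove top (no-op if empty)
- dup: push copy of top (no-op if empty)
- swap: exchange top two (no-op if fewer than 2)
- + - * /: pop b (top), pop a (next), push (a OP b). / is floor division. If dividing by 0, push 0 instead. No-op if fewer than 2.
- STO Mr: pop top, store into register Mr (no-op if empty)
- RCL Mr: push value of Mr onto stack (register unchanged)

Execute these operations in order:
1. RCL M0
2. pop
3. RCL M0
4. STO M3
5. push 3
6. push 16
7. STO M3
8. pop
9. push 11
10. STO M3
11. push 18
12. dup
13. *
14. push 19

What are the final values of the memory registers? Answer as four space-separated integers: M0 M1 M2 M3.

Answer: 0 0 0 11

Derivation:
After op 1 (RCL M0): stack=[0] mem=[0,0,0,0]
After op 2 (pop): stack=[empty] mem=[0,0,0,0]
After op 3 (RCL M0): stack=[0] mem=[0,0,0,0]
After op 4 (STO M3): stack=[empty] mem=[0,0,0,0]
After op 5 (push 3): stack=[3] mem=[0,0,0,0]
After op 6 (push 16): stack=[3,16] mem=[0,0,0,0]
After op 7 (STO M3): stack=[3] mem=[0,0,0,16]
After op 8 (pop): stack=[empty] mem=[0,0,0,16]
After op 9 (push 11): stack=[11] mem=[0,0,0,16]
After op 10 (STO M3): stack=[empty] mem=[0,0,0,11]
After op 11 (push 18): stack=[18] mem=[0,0,0,11]
After op 12 (dup): stack=[18,18] mem=[0,0,0,11]
After op 13 (*): stack=[324] mem=[0,0,0,11]
After op 14 (push 19): stack=[324,19] mem=[0,0,0,11]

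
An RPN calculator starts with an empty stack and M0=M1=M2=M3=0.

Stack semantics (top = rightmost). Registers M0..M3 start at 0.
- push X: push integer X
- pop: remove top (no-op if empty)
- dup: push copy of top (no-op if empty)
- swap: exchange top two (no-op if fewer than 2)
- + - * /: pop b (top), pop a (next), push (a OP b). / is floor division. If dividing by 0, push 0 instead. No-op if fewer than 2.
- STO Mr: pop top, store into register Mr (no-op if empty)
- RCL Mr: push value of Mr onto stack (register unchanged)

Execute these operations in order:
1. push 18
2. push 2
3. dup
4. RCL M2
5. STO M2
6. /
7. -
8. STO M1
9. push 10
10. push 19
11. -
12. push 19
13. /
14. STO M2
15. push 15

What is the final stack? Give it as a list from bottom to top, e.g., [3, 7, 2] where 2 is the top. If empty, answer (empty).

Answer: [15]

Derivation:
After op 1 (push 18): stack=[18] mem=[0,0,0,0]
After op 2 (push 2): stack=[18,2] mem=[0,0,0,0]
After op 3 (dup): stack=[18,2,2] mem=[0,0,0,0]
After op 4 (RCL M2): stack=[18,2,2,0] mem=[0,0,0,0]
After op 5 (STO M2): stack=[18,2,2] mem=[0,0,0,0]
After op 6 (/): stack=[18,1] mem=[0,0,0,0]
After op 7 (-): stack=[17] mem=[0,0,0,0]
After op 8 (STO M1): stack=[empty] mem=[0,17,0,0]
After op 9 (push 10): stack=[10] mem=[0,17,0,0]
After op 10 (push 19): stack=[10,19] mem=[0,17,0,0]
After op 11 (-): stack=[-9] mem=[0,17,0,0]
After op 12 (push 19): stack=[-9,19] mem=[0,17,0,0]
After op 13 (/): stack=[-1] mem=[0,17,0,0]
After op 14 (STO M2): stack=[empty] mem=[0,17,-1,0]
After op 15 (push 15): stack=[15] mem=[0,17,-1,0]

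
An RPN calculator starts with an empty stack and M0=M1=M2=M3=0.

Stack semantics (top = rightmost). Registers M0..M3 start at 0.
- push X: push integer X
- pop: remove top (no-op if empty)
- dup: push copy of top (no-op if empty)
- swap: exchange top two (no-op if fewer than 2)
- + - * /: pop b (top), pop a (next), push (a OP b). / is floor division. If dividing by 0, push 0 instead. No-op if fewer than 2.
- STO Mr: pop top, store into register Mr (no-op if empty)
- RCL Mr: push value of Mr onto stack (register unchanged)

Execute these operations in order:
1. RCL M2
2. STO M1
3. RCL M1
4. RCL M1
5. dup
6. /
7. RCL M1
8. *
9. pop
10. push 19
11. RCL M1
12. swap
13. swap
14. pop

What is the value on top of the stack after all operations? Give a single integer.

Answer: 19

Derivation:
After op 1 (RCL M2): stack=[0] mem=[0,0,0,0]
After op 2 (STO M1): stack=[empty] mem=[0,0,0,0]
After op 3 (RCL M1): stack=[0] mem=[0,0,0,0]
After op 4 (RCL M1): stack=[0,0] mem=[0,0,0,0]
After op 5 (dup): stack=[0,0,0] mem=[0,0,0,0]
After op 6 (/): stack=[0,0] mem=[0,0,0,0]
After op 7 (RCL M1): stack=[0,0,0] mem=[0,0,0,0]
After op 8 (*): stack=[0,0] mem=[0,0,0,0]
After op 9 (pop): stack=[0] mem=[0,0,0,0]
After op 10 (push 19): stack=[0,19] mem=[0,0,0,0]
After op 11 (RCL M1): stack=[0,19,0] mem=[0,0,0,0]
After op 12 (swap): stack=[0,0,19] mem=[0,0,0,0]
After op 13 (swap): stack=[0,19,0] mem=[0,0,0,0]
After op 14 (pop): stack=[0,19] mem=[0,0,0,0]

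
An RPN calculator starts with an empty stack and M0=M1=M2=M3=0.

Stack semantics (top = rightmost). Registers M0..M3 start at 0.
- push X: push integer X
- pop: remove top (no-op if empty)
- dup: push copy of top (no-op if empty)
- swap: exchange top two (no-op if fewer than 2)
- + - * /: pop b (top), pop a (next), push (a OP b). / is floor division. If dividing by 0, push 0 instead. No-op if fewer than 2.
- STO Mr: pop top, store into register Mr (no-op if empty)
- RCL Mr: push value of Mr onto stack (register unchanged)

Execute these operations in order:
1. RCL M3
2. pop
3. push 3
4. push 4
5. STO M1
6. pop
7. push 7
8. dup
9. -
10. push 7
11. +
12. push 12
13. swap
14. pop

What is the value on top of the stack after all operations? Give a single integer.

Answer: 12

Derivation:
After op 1 (RCL M3): stack=[0] mem=[0,0,0,0]
After op 2 (pop): stack=[empty] mem=[0,0,0,0]
After op 3 (push 3): stack=[3] mem=[0,0,0,0]
After op 4 (push 4): stack=[3,4] mem=[0,0,0,0]
After op 5 (STO M1): stack=[3] mem=[0,4,0,0]
After op 6 (pop): stack=[empty] mem=[0,4,0,0]
After op 7 (push 7): stack=[7] mem=[0,4,0,0]
After op 8 (dup): stack=[7,7] mem=[0,4,0,0]
After op 9 (-): stack=[0] mem=[0,4,0,0]
After op 10 (push 7): stack=[0,7] mem=[0,4,0,0]
After op 11 (+): stack=[7] mem=[0,4,0,0]
After op 12 (push 12): stack=[7,12] mem=[0,4,0,0]
After op 13 (swap): stack=[12,7] mem=[0,4,0,0]
After op 14 (pop): stack=[12] mem=[0,4,0,0]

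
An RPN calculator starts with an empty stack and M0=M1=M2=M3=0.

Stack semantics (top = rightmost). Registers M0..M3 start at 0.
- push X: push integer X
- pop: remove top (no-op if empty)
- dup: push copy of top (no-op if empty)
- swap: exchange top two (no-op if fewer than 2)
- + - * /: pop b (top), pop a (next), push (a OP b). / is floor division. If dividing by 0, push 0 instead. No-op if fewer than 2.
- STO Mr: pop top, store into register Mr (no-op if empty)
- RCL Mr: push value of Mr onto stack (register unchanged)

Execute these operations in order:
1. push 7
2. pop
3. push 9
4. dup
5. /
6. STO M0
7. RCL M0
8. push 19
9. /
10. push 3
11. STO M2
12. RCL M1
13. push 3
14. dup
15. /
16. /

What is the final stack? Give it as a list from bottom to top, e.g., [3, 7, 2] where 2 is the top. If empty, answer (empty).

Answer: [0, 0]

Derivation:
After op 1 (push 7): stack=[7] mem=[0,0,0,0]
After op 2 (pop): stack=[empty] mem=[0,0,0,0]
After op 3 (push 9): stack=[9] mem=[0,0,0,0]
After op 4 (dup): stack=[9,9] mem=[0,0,0,0]
After op 5 (/): stack=[1] mem=[0,0,0,0]
After op 6 (STO M0): stack=[empty] mem=[1,0,0,0]
After op 7 (RCL M0): stack=[1] mem=[1,0,0,0]
After op 8 (push 19): stack=[1,19] mem=[1,0,0,0]
After op 9 (/): stack=[0] mem=[1,0,0,0]
After op 10 (push 3): stack=[0,3] mem=[1,0,0,0]
After op 11 (STO M2): stack=[0] mem=[1,0,3,0]
After op 12 (RCL M1): stack=[0,0] mem=[1,0,3,0]
After op 13 (push 3): stack=[0,0,3] mem=[1,0,3,0]
After op 14 (dup): stack=[0,0,3,3] mem=[1,0,3,0]
After op 15 (/): stack=[0,0,1] mem=[1,0,3,0]
After op 16 (/): stack=[0,0] mem=[1,0,3,0]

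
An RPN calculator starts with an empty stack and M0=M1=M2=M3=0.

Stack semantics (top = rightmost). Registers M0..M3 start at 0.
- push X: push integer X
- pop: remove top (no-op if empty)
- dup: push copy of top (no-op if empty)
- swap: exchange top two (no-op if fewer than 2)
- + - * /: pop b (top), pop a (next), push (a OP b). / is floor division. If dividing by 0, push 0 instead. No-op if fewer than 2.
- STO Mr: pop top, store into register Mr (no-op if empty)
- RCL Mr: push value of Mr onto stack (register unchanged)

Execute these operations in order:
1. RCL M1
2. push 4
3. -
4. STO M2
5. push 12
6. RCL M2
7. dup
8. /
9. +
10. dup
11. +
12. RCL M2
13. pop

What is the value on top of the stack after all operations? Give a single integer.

After op 1 (RCL M1): stack=[0] mem=[0,0,0,0]
After op 2 (push 4): stack=[0,4] mem=[0,0,0,0]
After op 3 (-): stack=[-4] mem=[0,0,0,0]
After op 4 (STO M2): stack=[empty] mem=[0,0,-4,0]
After op 5 (push 12): stack=[12] mem=[0,0,-4,0]
After op 6 (RCL M2): stack=[12,-4] mem=[0,0,-4,0]
After op 7 (dup): stack=[12,-4,-4] mem=[0,0,-4,0]
After op 8 (/): stack=[12,1] mem=[0,0,-4,0]
After op 9 (+): stack=[13] mem=[0,0,-4,0]
After op 10 (dup): stack=[13,13] mem=[0,0,-4,0]
After op 11 (+): stack=[26] mem=[0,0,-4,0]
After op 12 (RCL M2): stack=[26,-4] mem=[0,0,-4,0]
After op 13 (pop): stack=[26] mem=[0,0,-4,0]

Answer: 26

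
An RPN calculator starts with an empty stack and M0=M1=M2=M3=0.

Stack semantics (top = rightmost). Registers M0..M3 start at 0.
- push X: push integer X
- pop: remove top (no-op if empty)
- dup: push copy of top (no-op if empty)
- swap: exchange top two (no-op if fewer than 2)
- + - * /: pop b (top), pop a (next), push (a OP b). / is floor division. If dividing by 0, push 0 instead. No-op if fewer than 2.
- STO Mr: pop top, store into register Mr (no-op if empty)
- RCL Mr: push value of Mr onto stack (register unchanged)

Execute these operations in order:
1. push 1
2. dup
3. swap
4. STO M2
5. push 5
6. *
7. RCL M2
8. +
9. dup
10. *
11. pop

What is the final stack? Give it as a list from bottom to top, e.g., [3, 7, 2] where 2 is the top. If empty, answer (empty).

After op 1 (push 1): stack=[1] mem=[0,0,0,0]
After op 2 (dup): stack=[1,1] mem=[0,0,0,0]
After op 3 (swap): stack=[1,1] mem=[0,0,0,0]
After op 4 (STO M2): stack=[1] mem=[0,0,1,0]
After op 5 (push 5): stack=[1,5] mem=[0,0,1,0]
After op 6 (*): stack=[5] mem=[0,0,1,0]
After op 7 (RCL M2): stack=[5,1] mem=[0,0,1,0]
After op 8 (+): stack=[6] mem=[0,0,1,0]
After op 9 (dup): stack=[6,6] mem=[0,0,1,0]
After op 10 (*): stack=[36] mem=[0,0,1,0]
After op 11 (pop): stack=[empty] mem=[0,0,1,0]

Answer: (empty)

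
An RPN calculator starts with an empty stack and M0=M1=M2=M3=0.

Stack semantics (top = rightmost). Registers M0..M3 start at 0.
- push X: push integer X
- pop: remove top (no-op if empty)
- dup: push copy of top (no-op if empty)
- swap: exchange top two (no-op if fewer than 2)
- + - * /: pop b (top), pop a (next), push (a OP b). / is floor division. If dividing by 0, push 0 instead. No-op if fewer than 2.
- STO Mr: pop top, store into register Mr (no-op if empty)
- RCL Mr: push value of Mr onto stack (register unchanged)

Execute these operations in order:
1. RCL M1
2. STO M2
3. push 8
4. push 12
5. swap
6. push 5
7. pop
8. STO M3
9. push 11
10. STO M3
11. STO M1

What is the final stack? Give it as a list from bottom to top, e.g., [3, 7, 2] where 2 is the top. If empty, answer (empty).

After op 1 (RCL M1): stack=[0] mem=[0,0,0,0]
After op 2 (STO M2): stack=[empty] mem=[0,0,0,0]
After op 3 (push 8): stack=[8] mem=[0,0,0,0]
After op 4 (push 12): stack=[8,12] mem=[0,0,0,0]
After op 5 (swap): stack=[12,8] mem=[0,0,0,0]
After op 6 (push 5): stack=[12,8,5] mem=[0,0,0,0]
After op 7 (pop): stack=[12,8] mem=[0,0,0,0]
After op 8 (STO M3): stack=[12] mem=[0,0,0,8]
After op 9 (push 11): stack=[12,11] mem=[0,0,0,8]
After op 10 (STO M3): stack=[12] mem=[0,0,0,11]
After op 11 (STO M1): stack=[empty] mem=[0,12,0,11]

Answer: (empty)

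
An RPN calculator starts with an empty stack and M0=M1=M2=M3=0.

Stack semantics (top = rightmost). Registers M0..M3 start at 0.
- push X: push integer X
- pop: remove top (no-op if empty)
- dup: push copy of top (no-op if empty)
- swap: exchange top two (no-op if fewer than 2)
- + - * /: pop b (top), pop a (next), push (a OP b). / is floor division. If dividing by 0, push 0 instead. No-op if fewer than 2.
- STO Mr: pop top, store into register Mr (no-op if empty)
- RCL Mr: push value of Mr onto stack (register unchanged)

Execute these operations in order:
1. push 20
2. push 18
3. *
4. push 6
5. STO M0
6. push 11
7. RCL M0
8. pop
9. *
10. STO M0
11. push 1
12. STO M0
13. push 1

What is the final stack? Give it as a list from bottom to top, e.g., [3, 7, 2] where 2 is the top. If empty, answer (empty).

After op 1 (push 20): stack=[20] mem=[0,0,0,0]
After op 2 (push 18): stack=[20,18] mem=[0,0,0,0]
After op 3 (*): stack=[360] mem=[0,0,0,0]
After op 4 (push 6): stack=[360,6] mem=[0,0,0,0]
After op 5 (STO M0): stack=[360] mem=[6,0,0,0]
After op 6 (push 11): stack=[360,11] mem=[6,0,0,0]
After op 7 (RCL M0): stack=[360,11,6] mem=[6,0,0,0]
After op 8 (pop): stack=[360,11] mem=[6,0,0,0]
After op 9 (*): stack=[3960] mem=[6,0,0,0]
After op 10 (STO M0): stack=[empty] mem=[3960,0,0,0]
After op 11 (push 1): stack=[1] mem=[3960,0,0,0]
After op 12 (STO M0): stack=[empty] mem=[1,0,0,0]
After op 13 (push 1): stack=[1] mem=[1,0,0,0]

Answer: [1]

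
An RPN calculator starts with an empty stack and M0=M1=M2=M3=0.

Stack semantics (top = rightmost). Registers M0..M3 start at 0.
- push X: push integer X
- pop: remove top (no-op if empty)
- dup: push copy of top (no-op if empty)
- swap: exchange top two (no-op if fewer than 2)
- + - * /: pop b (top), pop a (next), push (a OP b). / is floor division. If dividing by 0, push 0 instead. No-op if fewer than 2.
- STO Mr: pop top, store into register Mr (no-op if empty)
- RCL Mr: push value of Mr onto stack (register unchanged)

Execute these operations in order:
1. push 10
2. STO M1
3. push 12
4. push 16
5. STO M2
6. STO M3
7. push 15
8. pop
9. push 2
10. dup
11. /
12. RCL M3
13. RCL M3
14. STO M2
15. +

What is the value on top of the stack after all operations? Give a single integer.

After op 1 (push 10): stack=[10] mem=[0,0,0,0]
After op 2 (STO M1): stack=[empty] mem=[0,10,0,0]
After op 3 (push 12): stack=[12] mem=[0,10,0,0]
After op 4 (push 16): stack=[12,16] mem=[0,10,0,0]
After op 5 (STO M2): stack=[12] mem=[0,10,16,0]
After op 6 (STO M3): stack=[empty] mem=[0,10,16,12]
After op 7 (push 15): stack=[15] mem=[0,10,16,12]
After op 8 (pop): stack=[empty] mem=[0,10,16,12]
After op 9 (push 2): stack=[2] mem=[0,10,16,12]
After op 10 (dup): stack=[2,2] mem=[0,10,16,12]
After op 11 (/): stack=[1] mem=[0,10,16,12]
After op 12 (RCL M3): stack=[1,12] mem=[0,10,16,12]
After op 13 (RCL M3): stack=[1,12,12] mem=[0,10,16,12]
After op 14 (STO M2): stack=[1,12] mem=[0,10,12,12]
After op 15 (+): stack=[13] mem=[0,10,12,12]

Answer: 13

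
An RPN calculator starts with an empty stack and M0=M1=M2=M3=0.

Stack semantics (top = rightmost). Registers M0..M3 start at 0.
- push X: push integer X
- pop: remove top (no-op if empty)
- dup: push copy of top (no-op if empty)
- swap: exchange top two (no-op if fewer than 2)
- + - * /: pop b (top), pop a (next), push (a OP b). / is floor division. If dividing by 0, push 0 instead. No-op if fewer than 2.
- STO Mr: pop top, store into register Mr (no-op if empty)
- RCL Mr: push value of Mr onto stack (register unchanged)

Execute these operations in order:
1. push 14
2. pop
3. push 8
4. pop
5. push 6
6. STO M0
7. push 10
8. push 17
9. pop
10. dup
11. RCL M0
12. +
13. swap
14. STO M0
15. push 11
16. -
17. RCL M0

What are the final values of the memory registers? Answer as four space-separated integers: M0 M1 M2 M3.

Answer: 10 0 0 0

Derivation:
After op 1 (push 14): stack=[14] mem=[0,0,0,0]
After op 2 (pop): stack=[empty] mem=[0,0,0,0]
After op 3 (push 8): stack=[8] mem=[0,0,0,0]
After op 4 (pop): stack=[empty] mem=[0,0,0,0]
After op 5 (push 6): stack=[6] mem=[0,0,0,0]
After op 6 (STO M0): stack=[empty] mem=[6,0,0,0]
After op 7 (push 10): stack=[10] mem=[6,0,0,0]
After op 8 (push 17): stack=[10,17] mem=[6,0,0,0]
After op 9 (pop): stack=[10] mem=[6,0,0,0]
After op 10 (dup): stack=[10,10] mem=[6,0,0,0]
After op 11 (RCL M0): stack=[10,10,6] mem=[6,0,0,0]
After op 12 (+): stack=[10,16] mem=[6,0,0,0]
After op 13 (swap): stack=[16,10] mem=[6,0,0,0]
After op 14 (STO M0): stack=[16] mem=[10,0,0,0]
After op 15 (push 11): stack=[16,11] mem=[10,0,0,0]
After op 16 (-): stack=[5] mem=[10,0,0,0]
After op 17 (RCL M0): stack=[5,10] mem=[10,0,0,0]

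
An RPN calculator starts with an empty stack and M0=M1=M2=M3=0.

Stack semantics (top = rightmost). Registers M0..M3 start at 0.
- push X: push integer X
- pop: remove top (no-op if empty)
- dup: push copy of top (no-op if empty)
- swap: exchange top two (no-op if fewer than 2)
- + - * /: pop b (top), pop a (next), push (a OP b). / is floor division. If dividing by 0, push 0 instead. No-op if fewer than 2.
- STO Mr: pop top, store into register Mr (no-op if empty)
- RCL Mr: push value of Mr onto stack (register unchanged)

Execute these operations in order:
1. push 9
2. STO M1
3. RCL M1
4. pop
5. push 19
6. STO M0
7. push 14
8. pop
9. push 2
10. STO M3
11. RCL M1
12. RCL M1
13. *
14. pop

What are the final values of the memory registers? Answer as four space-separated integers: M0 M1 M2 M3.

After op 1 (push 9): stack=[9] mem=[0,0,0,0]
After op 2 (STO M1): stack=[empty] mem=[0,9,0,0]
After op 3 (RCL M1): stack=[9] mem=[0,9,0,0]
After op 4 (pop): stack=[empty] mem=[0,9,0,0]
After op 5 (push 19): stack=[19] mem=[0,9,0,0]
After op 6 (STO M0): stack=[empty] mem=[19,9,0,0]
After op 7 (push 14): stack=[14] mem=[19,9,0,0]
After op 8 (pop): stack=[empty] mem=[19,9,0,0]
After op 9 (push 2): stack=[2] mem=[19,9,0,0]
After op 10 (STO M3): stack=[empty] mem=[19,9,0,2]
After op 11 (RCL M1): stack=[9] mem=[19,9,0,2]
After op 12 (RCL M1): stack=[9,9] mem=[19,9,0,2]
After op 13 (*): stack=[81] mem=[19,9,0,2]
After op 14 (pop): stack=[empty] mem=[19,9,0,2]

Answer: 19 9 0 2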